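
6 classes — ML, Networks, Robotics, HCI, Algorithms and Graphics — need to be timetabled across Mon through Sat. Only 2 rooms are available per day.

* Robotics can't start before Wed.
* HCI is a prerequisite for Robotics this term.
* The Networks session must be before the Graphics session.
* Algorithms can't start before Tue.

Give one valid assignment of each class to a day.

ML -> Wed; Networks -> Mon; HCI -> Mon; Robotics -> Wed; Algorithms -> Tue; Graphics -> Tue

Checking: Networks(Mon) before Graphics(Tue); HCI(Mon) before Robotics(Wed); Algorithms=Tue in [Tue,Sat]; Robotics=Wed in [Wed,Sat]; max 2 per day (cap 2).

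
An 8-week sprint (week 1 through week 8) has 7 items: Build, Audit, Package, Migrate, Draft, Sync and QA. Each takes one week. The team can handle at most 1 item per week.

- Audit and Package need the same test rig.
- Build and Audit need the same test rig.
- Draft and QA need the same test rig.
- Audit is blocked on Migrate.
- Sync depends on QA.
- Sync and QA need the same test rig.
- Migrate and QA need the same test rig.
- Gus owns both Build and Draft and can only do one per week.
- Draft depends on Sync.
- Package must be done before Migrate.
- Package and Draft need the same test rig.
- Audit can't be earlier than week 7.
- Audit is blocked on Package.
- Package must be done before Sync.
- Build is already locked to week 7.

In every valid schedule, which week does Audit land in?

Audit's window is week 7–week 8.
Build is fixed at week 7, and Audit can't share a week with Build.
So Audit must be week 8.

week 8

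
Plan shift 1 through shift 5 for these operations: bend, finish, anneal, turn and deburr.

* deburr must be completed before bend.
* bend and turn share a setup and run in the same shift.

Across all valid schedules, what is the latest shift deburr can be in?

shift 4

Downstream work caps deburr at shift 4.
deburr at shift 4 is achievable: turn=shift 5; bend=shift 5; finish=shift 1; deburr=shift 4; anneal=shift 1.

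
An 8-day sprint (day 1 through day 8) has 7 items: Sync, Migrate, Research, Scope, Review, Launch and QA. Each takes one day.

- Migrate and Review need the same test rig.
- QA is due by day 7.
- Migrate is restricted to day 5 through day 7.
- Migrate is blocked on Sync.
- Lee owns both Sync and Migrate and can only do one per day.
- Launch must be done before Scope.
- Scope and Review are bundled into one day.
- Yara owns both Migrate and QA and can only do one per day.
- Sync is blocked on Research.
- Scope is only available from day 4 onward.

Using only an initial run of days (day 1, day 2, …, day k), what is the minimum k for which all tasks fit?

5

The precedence chain requires at least 3 distinct days.
Migrate can't be placed before day 5, so the schedule must run through at least day 5.
5 works (last occupied day: day 5): for example Launch=day 1; Sync=day 2; Scope=day 4; QA=day 1; Research=day 1; Migrate=day 5; Review=day 4.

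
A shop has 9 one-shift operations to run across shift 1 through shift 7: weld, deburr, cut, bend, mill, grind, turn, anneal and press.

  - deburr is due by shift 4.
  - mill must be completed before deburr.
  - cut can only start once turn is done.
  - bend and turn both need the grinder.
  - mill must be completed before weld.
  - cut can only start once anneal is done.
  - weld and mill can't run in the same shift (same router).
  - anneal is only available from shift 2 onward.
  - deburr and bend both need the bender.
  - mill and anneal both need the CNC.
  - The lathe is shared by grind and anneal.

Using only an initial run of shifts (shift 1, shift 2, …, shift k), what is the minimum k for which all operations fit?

The precedence chain requires at least 2 distinct shifts.
Propagating the time windows through the other constraints, cut can't land before shift 3, so the schedule must run through at least shift 3.
3 works (last occupied shift: shift 3): for example anneal -> shift 2; cut -> shift 3; weld -> shift 2; turn -> shift 1; grind -> shift 1; bend -> shift 3; mill -> shift 1; press -> shift 1; deburr -> shift 2.

3 shifts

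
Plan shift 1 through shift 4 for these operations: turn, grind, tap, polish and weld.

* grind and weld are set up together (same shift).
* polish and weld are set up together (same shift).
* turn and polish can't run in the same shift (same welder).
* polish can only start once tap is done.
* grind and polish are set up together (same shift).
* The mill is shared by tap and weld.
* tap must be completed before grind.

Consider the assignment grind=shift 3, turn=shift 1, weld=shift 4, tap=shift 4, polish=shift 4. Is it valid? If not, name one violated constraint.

tap must be completed before grind — violated.
grind and polish are set up together (same shift) — violated.
polish and weld are set up together (same shift) — holds.
grind and weld are set up together (same shift) — violated.
turn and polish can't run in the same shift (same welder) — holds.
The mill is shared by tap and weld — violated.
polish can only start once tap is done — violated.

No. tap must be completed before grind is not satisfied.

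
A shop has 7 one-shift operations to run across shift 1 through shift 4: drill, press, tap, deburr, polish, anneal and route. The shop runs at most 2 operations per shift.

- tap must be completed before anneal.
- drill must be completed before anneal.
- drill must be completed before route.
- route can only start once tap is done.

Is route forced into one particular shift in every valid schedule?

route can be shift 2 (e.g. tap -> shift 1; drill -> shift 1; press -> shift 3; polish -> shift 4; deburr -> shift 3; route -> shift 2; anneal -> shift 2) or shift 3 (e.g. anneal -> shift 2; deburr -> shift 3; polish -> shift 4; route -> shift 3; press -> shift 2; tap -> shift 1; drill -> shift 1).

No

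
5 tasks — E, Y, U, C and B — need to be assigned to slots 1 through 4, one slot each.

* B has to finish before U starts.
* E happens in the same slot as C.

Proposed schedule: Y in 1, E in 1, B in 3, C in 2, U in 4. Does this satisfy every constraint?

E happens in the same slot as C — violated.
B has to finish before U starts — holds.

No — it violates: E happens in the same slot as C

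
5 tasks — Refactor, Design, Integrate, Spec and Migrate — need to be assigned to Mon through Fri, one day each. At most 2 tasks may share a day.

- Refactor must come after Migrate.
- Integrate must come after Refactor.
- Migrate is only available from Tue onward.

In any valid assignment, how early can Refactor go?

Wed

Precedence pushes Refactor to at least Wed; downstream work caps Refactor at Thu.
Refactor at Wed is achievable: Migrate -> Tue, Refactor -> Wed, Spec -> Mon, Integrate -> Thu, Design -> Mon.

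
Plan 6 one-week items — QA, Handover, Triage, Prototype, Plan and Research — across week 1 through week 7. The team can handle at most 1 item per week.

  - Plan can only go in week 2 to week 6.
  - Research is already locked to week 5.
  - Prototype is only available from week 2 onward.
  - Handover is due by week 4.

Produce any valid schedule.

Handover in week 1, QA in week 4, Plan in week 2, Prototype in week 3, Triage in week 6, Research in week 5

Checking: Prototype=week 3 in [week 2,week 7]; Research=week 5 in [week 5,week 5]; Plan=week 2 in [week 2,week 6]; Handover=week 1 in [week 1,week 4]; max 1 per week (cap 1).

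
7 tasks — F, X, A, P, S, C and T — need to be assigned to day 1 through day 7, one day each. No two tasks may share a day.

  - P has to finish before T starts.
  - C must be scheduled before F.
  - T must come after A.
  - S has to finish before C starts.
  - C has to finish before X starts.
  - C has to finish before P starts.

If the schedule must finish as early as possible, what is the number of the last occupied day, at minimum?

The precedence chain requires at least 4 distinct days.
With at most 1 per day and 7 tasks, at least 7 days are needed.
7 works (last occupied day: day 7): for example X=day 7; P=day 3; C=day 2; T=day 5; A=day 4; S=day 1; F=day 6.

day 7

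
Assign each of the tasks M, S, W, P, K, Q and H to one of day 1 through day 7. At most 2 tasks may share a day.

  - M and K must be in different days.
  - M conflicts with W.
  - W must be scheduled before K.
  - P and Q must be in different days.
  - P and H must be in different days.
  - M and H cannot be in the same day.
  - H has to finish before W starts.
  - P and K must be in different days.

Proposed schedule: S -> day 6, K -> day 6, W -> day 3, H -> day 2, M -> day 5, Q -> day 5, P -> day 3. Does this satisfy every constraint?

P and Q must be in different days — holds.
At most 2 tasks may share a day — holds.
P and H must be in different days — holds.
M conflicts with W — holds.
W must be scheduled before K — holds.
H has to finish before W starts — holds.
P and K must be in different days — holds.
M and H cannot be in the same day — holds.
M and K must be in different days — holds.

Valid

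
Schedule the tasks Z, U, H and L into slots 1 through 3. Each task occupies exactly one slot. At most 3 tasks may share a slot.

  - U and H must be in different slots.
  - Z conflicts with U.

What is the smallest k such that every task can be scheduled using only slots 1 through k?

With at most 3 per slot and 4 tasks, at least 2 slots are needed.
2 works (last occupied slot: 2): for example Z in 1, U in 2, H in 1, L in 1.

2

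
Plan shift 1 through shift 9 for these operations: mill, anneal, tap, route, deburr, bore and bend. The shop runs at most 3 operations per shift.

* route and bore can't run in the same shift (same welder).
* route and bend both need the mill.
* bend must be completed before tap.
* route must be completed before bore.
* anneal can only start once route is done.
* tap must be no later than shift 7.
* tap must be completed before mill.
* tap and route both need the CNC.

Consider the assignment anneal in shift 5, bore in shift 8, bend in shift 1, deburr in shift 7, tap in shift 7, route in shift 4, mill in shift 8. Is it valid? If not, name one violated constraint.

Yes

tap must be completed before mill — holds.
route and bend both need the mill — holds.
route and bore can't run in the same shift (same welder) — holds.
anneal can only start once route is done — holds.
The shop runs at most 3 operations per shift — holds.
bend must be completed before tap — holds.
tap and route both need the CNC — holds.
route must be completed before bore — holds.
tap must be no later than shift 7 — holds.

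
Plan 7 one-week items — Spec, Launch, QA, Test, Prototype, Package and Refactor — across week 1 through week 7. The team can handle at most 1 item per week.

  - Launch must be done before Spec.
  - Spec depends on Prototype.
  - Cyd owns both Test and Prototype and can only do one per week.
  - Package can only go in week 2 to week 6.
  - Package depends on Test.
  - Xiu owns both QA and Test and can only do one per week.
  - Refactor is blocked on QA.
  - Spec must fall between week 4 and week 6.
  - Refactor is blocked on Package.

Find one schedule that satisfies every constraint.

Spec=week 4; Launch=week 1; QA=week 6; Refactor=week 7; Package=week 5; Test=week 2; Prototype=week 3

Checking: Package(week 5) before Refactor(week 7); QA(week 6) before Refactor(week 7); Test(week 2) before Package(week 5); Launch(week 1) before Spec(week 4); Prototype(week 3) before Spec(week 4); Test(week 2) != Prototype(week 3); QA(week 6) != Test(week 2); Package=week 5 in [week 2,week 6]; Spec=week 4 in [week 4,week 6]; max 1 per week (cap 1).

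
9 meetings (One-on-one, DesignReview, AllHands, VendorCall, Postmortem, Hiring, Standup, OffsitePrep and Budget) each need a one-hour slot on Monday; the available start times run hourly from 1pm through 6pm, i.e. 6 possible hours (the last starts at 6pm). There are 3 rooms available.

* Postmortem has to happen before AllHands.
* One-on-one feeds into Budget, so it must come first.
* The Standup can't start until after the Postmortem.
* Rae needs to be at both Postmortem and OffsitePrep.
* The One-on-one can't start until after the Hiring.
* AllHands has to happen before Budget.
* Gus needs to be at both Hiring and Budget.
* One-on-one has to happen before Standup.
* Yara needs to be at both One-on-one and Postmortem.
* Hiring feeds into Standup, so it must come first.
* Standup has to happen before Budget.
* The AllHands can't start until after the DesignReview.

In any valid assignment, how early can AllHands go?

Precedence pushes AllHands to at least 2pm; downstream work caps AllHands at 5pm.
AllHands at 2pm is achievable: Postmortem -> 1pm, Standup -> 3pm, Budget -> 4pm, Hiring -> 1pm, OffsitePrep -> 3pm, One-on-one -> 2pm, VendorCall -> 2pm, DesignReview -> 1pm, AllHands -> 2pm.

2pm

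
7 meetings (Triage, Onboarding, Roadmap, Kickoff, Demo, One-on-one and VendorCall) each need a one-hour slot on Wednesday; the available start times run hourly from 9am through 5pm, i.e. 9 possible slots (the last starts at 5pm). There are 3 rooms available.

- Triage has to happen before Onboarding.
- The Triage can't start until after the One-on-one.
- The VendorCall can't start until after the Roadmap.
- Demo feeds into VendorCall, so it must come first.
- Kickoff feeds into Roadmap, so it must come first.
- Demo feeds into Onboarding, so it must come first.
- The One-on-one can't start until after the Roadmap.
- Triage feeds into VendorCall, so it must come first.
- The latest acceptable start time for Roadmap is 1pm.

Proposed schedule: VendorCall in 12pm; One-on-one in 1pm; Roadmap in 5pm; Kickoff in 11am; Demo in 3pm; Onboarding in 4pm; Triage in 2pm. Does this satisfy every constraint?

The VendorCall can't start until after the Roadmap — violated.
The Triage can't start until after the One-on-one — holds.
Triage has to happen before Onboarding — holds.
Kickoff feeds into Roadmap, so it must come first — holds.
There are 3 rooms available — holds.
The One-on-one can't start until after the Roadmap — violated.
Triage feeds into VendorCall, so it must come first — violated.
Demo feeds into Onboarding, so it must come first — holds.
Demo feeds into VendorCall, so it must come first — violated.
The latest acceptable start time for Roadmap is 1pm — violated.

No — it violates: The VendorCall can't start until after the Roadmap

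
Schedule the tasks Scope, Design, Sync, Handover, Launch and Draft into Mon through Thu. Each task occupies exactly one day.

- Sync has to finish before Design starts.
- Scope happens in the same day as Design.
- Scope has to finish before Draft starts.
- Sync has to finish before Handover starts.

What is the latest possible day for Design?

Wed

Precedence pushes Design to at least Tue; Design must be in the same day as Scope, which can't be after Wed, so Design is at most Wed.
Design at Wed is achievable: Design in Wed, Launch in Mon, Sync in Mon, Draft in Thu, Handover in Tue, Scope in Wed.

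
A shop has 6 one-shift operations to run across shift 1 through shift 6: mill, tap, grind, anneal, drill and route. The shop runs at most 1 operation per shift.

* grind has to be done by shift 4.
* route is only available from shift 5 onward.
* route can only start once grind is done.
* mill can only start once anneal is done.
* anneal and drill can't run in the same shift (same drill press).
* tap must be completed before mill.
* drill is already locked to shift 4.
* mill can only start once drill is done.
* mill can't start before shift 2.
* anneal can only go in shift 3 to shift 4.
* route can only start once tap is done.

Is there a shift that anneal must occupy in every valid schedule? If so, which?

anneal's window is shift 3–shift 4.
drill is fixed at shift 4, and anneal can't share a shift with drill.
So anneal must be shift 3.

shift 3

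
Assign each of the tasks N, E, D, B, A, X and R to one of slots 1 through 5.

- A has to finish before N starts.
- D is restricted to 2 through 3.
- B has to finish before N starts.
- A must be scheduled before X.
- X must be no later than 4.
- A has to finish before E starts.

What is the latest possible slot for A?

3

Downstream work caps A at 3.
A at 3 is achievable: B in 1, R in 1, D in 2, X in 4, E in 4, N in 4, A in 3.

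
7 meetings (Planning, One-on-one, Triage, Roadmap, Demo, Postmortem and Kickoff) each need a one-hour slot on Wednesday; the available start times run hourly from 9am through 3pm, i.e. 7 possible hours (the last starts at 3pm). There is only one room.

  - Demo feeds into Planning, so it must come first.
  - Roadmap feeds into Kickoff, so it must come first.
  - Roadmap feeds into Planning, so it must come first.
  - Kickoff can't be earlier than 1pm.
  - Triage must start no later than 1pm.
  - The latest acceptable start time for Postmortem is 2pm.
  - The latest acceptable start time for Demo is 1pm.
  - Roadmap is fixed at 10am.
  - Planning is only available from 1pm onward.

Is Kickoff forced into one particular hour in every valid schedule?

No

Kickoff can be 1pm (e.g. One-on-one=3pm; Kickoff=1pm; Planning=2pm; Roadmap=10am; Postmortem=12pm; Demo=9am; Triage=11am) or 2pm (e.g. Postmortem -> 12pm, Demo -> 9am, Roadmap -> 10am, Planning -> 1pm, One-on-one -> 3pm, Kickoff -> 2pm, Triage -> 11am).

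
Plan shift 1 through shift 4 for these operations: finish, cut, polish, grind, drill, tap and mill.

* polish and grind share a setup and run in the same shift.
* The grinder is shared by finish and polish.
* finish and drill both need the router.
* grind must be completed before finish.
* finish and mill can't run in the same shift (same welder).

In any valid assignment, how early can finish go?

shift 2

Precedence pushes finish to at least shift 2.
finish at shift 2 is achievable: tap=shift 1, drill=shift 1, grind=shift 1, mill=shift 1, cut=shift 1, polish=shift 1, finish=shift 2.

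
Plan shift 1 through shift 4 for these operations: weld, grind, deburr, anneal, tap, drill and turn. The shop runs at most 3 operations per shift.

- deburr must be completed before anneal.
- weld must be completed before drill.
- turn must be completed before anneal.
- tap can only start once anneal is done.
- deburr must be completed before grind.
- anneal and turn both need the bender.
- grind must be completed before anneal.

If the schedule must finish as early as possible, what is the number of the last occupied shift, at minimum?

4

The precedence chain requires at least 4 distinct shifts.
With at most 3 per shift and 7 operations, at least 3 shifts are needed.
4 works (last occupied shift: shift 4): for example tap=shift 4, grind=shift 2, turn=shift 1, deburr=shift 1, weld=shift 1, drill=shift 2, anneal=shift 3.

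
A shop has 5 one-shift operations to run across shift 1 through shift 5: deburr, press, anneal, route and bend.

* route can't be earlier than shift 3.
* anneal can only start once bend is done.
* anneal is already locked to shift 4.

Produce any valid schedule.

bend in shift 1; route in shift 3; deburr in shift 1; anneal in shift 4; press in shift 1

Checking: bend(shift 1) before anneal(shift 4); anneal=shift 4 in [shift 4,shift 4]; route=shift 3 in [shift 3,shift 5].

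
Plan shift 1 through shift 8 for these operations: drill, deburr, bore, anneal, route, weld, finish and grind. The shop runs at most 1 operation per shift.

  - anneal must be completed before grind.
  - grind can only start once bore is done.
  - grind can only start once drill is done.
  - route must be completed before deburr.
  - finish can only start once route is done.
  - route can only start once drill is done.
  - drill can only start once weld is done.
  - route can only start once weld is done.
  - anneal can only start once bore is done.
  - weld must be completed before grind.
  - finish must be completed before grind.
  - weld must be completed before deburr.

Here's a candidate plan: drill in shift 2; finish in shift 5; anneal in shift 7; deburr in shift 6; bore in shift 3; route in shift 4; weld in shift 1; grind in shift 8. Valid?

Yes

finish must be completed before grind — holds.
weld must be completed before deburr — holds.
anneal can only start once bore is done — holds.
route can only start once weld is done — holds.
finish can only start once route is done — holds.
route must be completed before deburr — holds.
route can only start once drill is done — holds.
grind can only start once bore is done — holds.
The shop runs at most 1 operation per shift — holds.
anneal must be completed before grind — holds.
grind can only start once drill is done — holds.
drill can only start once weld is done — holds.
weld must be completed before grind — holds.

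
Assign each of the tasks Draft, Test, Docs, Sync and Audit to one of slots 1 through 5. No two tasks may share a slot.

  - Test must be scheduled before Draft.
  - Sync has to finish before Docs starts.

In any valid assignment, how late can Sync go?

4

Downstream work caps Sync at 4.
Sync at 4 is achievable: Sync=4, Test=1, Draft=2, Audit=3, Docs=5.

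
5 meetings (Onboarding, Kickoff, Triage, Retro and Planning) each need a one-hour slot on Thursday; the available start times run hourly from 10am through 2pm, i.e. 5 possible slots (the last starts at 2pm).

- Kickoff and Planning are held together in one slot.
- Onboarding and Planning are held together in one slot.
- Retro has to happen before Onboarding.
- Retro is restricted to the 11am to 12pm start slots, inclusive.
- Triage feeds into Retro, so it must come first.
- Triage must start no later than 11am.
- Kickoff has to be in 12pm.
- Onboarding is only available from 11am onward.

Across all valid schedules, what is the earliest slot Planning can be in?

12pm

Planning must be in the same slot as Onboarding, which can't be before 12pm, so Planning is at least 12pm; Planning must be in the same slot as Kickoff, which can't be after 12pm, so Planning is at most 12pm.
Planning at 12pm is achievable: Onboarding=12pm; Retro=11am; Planning=12pm; Kickoff=12pm; Triage=10am.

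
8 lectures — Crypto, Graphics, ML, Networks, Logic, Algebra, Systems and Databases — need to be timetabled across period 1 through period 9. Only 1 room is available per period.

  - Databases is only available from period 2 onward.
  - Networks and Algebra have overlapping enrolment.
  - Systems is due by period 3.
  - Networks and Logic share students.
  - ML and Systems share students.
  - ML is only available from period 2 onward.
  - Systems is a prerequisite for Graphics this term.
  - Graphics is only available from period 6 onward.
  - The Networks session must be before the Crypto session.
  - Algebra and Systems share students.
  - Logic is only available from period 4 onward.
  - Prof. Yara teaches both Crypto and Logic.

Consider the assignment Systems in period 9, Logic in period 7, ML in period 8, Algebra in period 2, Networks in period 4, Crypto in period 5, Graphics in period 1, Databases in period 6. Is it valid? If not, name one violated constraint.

No. Systems is a prerequisite for Graphics this term is not satisfied.

Databases is only available from period 2 onward — holds.
Networks and Algebra have overlapping enrolment — holds.
Algebra and Systems share students — holds.
ML is only available from period 2 onward — holds.
Systems is due by period 3 — violated.
Only 1 room is available per period — holds.
ML and Systems share students — holds.
Prof. Yara teaches both Crypto and Logic — holds.
Networks and Logic share students — holds.
The Networks session must be before the Crypto session — holds.
Logic is only available from period 4 onward — holds.
Systems is a prerequisite for Graphics this term — violated.
Graphics is only available from period 6 onward — violated.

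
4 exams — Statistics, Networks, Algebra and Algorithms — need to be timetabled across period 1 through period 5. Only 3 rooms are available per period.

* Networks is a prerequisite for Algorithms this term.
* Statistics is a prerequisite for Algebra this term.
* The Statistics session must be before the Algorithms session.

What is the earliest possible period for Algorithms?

Precedence pushes Algorithms to at least period 2.
Algorithms at period 2 is achievable: Algebra -> period 2; Algorithms -> period 2; Networks -> period 1; Statistics -> period 1.

period 2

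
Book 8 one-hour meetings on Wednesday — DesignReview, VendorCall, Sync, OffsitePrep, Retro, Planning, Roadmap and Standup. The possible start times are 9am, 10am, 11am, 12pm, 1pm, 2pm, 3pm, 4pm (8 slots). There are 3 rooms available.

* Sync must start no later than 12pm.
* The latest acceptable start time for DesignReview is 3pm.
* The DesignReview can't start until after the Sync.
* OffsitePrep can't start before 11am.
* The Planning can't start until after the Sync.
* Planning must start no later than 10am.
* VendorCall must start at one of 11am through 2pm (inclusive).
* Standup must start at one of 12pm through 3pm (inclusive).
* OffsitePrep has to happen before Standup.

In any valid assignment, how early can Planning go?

10am

Precedence pushes Planning to at least 10am; Planning's own window allows nothing later than 10am.
Planning at 10am is achievable: Standup in 12pm; DesignReview in 10am; VendorCall in 11am; OffsitePrep in 11am; Retro in 9am; Sync in 9am; Planning in 10am; Roadmap in 9am.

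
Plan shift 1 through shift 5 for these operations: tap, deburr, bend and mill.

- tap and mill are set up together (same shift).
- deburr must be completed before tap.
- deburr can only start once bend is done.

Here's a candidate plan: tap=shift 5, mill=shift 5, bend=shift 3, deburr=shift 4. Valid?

tap and mill are set up together (same shift) — holds.
deburr can only start once bend is done — holds.
deburr must be completed before tap — holds.

Valid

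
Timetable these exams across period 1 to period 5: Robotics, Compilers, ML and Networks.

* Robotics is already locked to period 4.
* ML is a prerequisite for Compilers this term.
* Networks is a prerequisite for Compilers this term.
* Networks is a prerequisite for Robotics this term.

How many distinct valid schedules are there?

Splitting on Compilers: it can be period 2 (1), period 3 (4), period 4 (9), period 5 (12). Listing each branch's schedules as (Robotics, ML, Networks) by period number:
Compilers=period 2: (4,1,1) — 1.
Compilers=period 3: (4,1,1) (4,1,2) (4,2,1) (4,2,2) — 4.
Compilers=period 4: (4,1,1) (4,1,2) (4,1,3) (4,2,1) (4,2,2) (4,2,3) (4,3,1) (4,3,2) (4,3,3) — 9.
Compilers=period 5: (4,1,1) (4,1,2) (4,1,3) (4,2,1) (4,2,2) (4,2,3) (4,3,1) (4,3,2) (4,3,3) (4,4,1) (4,4,2) (4,4,3) — 12.
Summing: 1 + 4 + 9 + 12 = 26.

26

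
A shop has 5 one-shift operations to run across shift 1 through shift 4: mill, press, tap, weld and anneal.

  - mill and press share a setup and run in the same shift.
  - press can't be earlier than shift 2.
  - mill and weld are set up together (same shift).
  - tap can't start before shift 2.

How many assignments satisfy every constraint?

36

Splitting on mill: it can be shift 2 (12), shift 3 (12), shift 4 (12). Listing each branch's schedules as (press, tap, weld, anneal) by shift number:
mill=shift 2: (2,2,2,1) (2,2,2,2) (2,2,2,3) (2,2,2,4) (2,3,2,1) (2,3,2,2) (2,3,2,3) (2,3,2,4) (2,4,2,1) (2,4,2,2) (2,4,2,3) (2,4,2,4) — 12.
mill=shift 3: (3,2,3,1) (3,2,3,2) (3,2,3,3) (3,2,3,4) (3,3,3,1) (3,3,3,2) (3,3,3,3) (3,3,3,4) (3,4,3,1) (3,4,3,2) (3,4,3,3) (3,4,3,4) — 12.
mill=shift 4: (4,2,4,1) (4,2,4,2) (4,2,4,3) (4,2,4,4) (4,3,4,1) (4,3,4,2) (4,3,4,3) (4,3,4,4) (4,4,4,1) (4,4,4,2) (4,4,4,3) (4,4,4,4) — 12.
Summing: 12 + 12 + 12 = 36.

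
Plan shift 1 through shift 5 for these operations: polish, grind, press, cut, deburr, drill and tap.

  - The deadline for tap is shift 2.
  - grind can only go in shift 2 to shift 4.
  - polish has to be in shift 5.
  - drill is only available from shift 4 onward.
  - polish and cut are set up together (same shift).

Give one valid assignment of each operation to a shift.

cut -> shift 5, deburr -> shift 1, press -> shift 1, drill -> shift 4, polish -> shift 5, tap -> shift 1, grind -> shift 2

Checking: polish = cut = shift 5; tap=shift 1 in [shift 1,shift 2]; polish=shift 5 in [shift 5,shift 5]; grind=shift 2 in [shift 2,shift 4]; drill=shift 4 in [shift 4,shift 5].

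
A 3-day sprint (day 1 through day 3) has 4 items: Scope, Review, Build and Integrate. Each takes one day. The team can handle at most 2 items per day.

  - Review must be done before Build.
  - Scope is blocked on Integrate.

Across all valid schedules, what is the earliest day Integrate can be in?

day 1

Downstream work caps Integrate at day 2.
Integrate at day 1 is achievable: Integrate in day 1; Scope in day 2; Build in day 2; Review in day 1.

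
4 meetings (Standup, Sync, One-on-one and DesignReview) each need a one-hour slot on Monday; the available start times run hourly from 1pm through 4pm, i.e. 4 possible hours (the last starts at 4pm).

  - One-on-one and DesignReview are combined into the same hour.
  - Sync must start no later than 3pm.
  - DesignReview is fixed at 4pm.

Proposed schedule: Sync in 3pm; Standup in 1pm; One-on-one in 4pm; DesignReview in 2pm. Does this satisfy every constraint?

DesignReview is fixed at 4pm — violated.
Sync must start no later than 3pm — holds.
One-on-one and DesignReview are combined into the same hour — violated.

No — it violates: DesignReview is fixed at 4pm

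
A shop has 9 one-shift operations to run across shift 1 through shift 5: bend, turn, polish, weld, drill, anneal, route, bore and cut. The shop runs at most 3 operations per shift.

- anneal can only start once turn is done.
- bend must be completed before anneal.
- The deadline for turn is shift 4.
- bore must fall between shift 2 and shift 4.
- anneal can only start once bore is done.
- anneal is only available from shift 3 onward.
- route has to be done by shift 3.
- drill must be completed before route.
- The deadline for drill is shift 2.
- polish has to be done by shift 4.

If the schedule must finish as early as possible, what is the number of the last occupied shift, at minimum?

The precedence chain requires at least 2 distinct shifts.
With at most 3 per shift and 9 operations, at least 3 shifts are needed.
anneal can't be placed before shift 3, so the schedule must run through at least shift 3.
3 works (last occupied shift: shift 3): for example weld=shift 3, anneal=shift 3, bend=shift 1, cut=shift 3, polish=shift 2, turn=shift 1, bore=shift 2, drill=shift 1, route=shift 2.

shift 3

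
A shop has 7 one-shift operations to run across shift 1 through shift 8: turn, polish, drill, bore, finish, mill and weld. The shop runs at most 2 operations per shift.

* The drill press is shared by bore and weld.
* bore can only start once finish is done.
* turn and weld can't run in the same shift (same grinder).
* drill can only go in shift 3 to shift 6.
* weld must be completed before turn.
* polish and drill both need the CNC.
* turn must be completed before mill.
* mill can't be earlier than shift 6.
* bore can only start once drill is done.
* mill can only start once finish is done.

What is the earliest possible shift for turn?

Precedence pushes turn to at least shift 2; downstream work caps turn at shift 7.
turn at shift 2 is achievable: polish=shift 2; finish=shift 1; bore=shift 4; weld=shift 1; drill=shift 3; mill=shift 6; turn=shift 2.

shift 2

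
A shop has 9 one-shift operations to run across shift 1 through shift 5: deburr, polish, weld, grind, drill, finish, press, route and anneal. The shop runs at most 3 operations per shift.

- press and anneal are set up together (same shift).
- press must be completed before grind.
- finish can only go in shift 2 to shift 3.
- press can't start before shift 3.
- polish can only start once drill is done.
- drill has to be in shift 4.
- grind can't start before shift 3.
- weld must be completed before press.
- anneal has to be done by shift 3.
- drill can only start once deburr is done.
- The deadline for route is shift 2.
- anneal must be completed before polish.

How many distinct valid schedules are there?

Splitting on deburr: it can be shift 1 (16), shift 2 (14), shift 3 (8). Listing each branch's schedules as (polish, weld, grind, drill, finish, press, route, anneal) by shift number:
deburr=shift 1: (5,1,4,4,2,3,1,3) (5,1,4,4,2,3,2,3) (5,1,4,4,3,3,1,3) (5,1,4,4,3,3,2,3) (5,1,5,4,2,3,1,3) (5,1,5,4,2,3,2,3) (5,1,5,4,3,3,1,3) (5,1,5,4,3,3,2,3) (5,2,4,4,2,3,1,3) (5,2,4,4,2,3,2,3) (5,2,4,4,3,3,1,3) (5,2,4,4,3,3,2,3) (5,2,5,4,2,3,1,3) (5,2,5,4,2,3,2,3) (5,2,5,4,3,3,1,3) (5,2,5,4,3,3,2,3) — 16.
deburr=shift 2: (5,1,4,4,2,3,1,3) (5,1,4,4,2,3,2,3) (5,1,4,4,3,3,1,3) (5,1,4,4,3,3,2,3) (5,1,5,4,2,3,1,3) (5,1,5,4,2,3,2,3) (5,1,5,4,3,3,1,3) (5,1,5,4,3,3,2,3) (5,2,4,4,2,3,1,3) (5,2,4,4,3,3,1,3) (5,2,4,4,3,3,2,3) (5,2,5,4,2,3,1,3) (5,2,5,4,3,3,1,3) (5,2,5,4,3,3,2,3) — 14.
deburr=shift 3: (5,1,4,4,2,3,1,3) (5,1,4,4,2,3,2,3) (5,1,5,4,2,3,1,3) (5,1,5,4,2,3,2,3) (5,2,4,4,2,3,1,3) (5,2,4,4,2,3,2,3) (5,2,5,4,2,3,1,3) (5,2,5,4,2,3,2,3) — 8.
Summing: 16 + 14 + 8 = 38.

38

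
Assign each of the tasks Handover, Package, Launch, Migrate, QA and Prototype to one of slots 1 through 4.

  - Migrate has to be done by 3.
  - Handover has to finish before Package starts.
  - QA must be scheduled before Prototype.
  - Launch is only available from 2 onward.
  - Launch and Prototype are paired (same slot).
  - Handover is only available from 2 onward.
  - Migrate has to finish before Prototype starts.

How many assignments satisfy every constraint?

42

Splitting on Handover: it can be 2 (28), 3 (14). Listing each branch's schedules as (Package, Launch, Migrate, QA, Prototype):
Handover=2: (3,2,1,1,2) (3,3,1,1,3) (3,3,1,2,3) (3,3,2,1,3) (3,3,2,2,3) (3,4,1,1,4) (3,4,1,2,4) (3,4,1,3,4) (3,4,2,1,4) (3,4,2,2,4) (3,4,2,3,4) (3,4,3,1,4) (3,4,3,2,4) (3,4,3,3,4) (4,2,1,1,2) (4,3,1,1,3) (4,3,1,2,3) (4,3,2,1,3) (4,3,2,2,3) (4,4,1,1,4) (4,4,1,2,4) (4,4,1,3,4) (4,4,2,1,4) (4,4,2,2,4) (4,4,2,3,4) (4,4,3,1,4) (4,4,3,2,4) (4,4,3,3,4) — 28.
Handover=3: (4,2,1,1,2) (4,3,1,1,3) (4,3,1,2,3) (4,3,2,1,3) (4,3,2,2,3) (4,4,1,1,4) (4,4,1,2,4) (4,4,1,3,4) (4,4,2,1,4) (4,4,2,2,4) (4,4,2,3,4) (4,4,3,1,4) (4,4,3,2,4) (4,4,3,3,4) — 14.
Summing: 28 + 14 = 42.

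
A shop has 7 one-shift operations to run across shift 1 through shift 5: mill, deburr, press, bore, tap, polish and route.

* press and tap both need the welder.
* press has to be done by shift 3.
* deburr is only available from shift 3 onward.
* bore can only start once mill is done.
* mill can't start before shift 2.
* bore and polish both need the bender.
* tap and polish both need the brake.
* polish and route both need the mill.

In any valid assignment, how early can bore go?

shift 3

Precedence pushes bore to at least shift 3.
bore at shift 3 is achievable: tap -> shift 2, polish -> shift 1, route -> shift 2, press -> shift 1, mill -> shift 2, bore -> shift 3, deburr -> shift 3.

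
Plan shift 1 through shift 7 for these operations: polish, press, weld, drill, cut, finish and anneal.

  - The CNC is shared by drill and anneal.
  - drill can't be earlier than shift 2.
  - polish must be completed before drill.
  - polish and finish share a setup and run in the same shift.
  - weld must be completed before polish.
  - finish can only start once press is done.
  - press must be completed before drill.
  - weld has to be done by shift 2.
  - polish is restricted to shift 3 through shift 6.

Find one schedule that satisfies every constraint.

polish in shift 3; weld in shift 1; anneal in shift 1; finish in shift 3; cut in shift 1; press in shift 1; drill in shift 4

Checking: press(shift 1) before finish(shift 3); weld(shift 1) before polish(shift 3); polish(shift 3) before drill(shift 4); press(shift 1) before drill(shift 4); drill(shift 4) != anneal(shift 1); polish = finish = shift 3; drill=shift 4 in [shift 2,shift 7]; polish=shift 3 in [shift 3,shift 6]; weld=shift 1 in [shift 1,shift 2].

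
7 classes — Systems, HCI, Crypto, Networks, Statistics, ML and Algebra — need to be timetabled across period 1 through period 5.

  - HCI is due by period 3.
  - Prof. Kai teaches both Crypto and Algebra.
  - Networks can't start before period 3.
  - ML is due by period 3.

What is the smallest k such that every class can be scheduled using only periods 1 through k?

3

Networks can't be placed before period 3, so the schedule must run through at least period 3.
3 works (last occupied period: period 3): for example Algebra in period 2; Statistics in period 1; ML in period 1; Systems in period 1; HCI in period 1; Networks in period 3; Crypto in period 1.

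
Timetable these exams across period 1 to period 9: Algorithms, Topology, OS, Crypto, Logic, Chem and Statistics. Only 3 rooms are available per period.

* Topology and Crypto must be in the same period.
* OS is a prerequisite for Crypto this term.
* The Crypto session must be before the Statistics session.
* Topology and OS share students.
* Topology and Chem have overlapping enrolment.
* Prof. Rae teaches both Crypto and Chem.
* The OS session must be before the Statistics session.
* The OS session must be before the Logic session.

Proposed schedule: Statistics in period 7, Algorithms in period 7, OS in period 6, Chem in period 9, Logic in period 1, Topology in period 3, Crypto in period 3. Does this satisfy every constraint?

Topology and Chem have overlapping enrolment — holds.
Topology and OS share students — holds.
OS is a prerequisite for Crypto this term — violated.
Only 3 rooms are available per period — holds.
Prof. Rae teaches both Crypto and Chem — holds.
Topology and Crypto must be in the same period — holds.
The Crypto session must be before the Statistics session — holds.
The OS session must be before the Statistics session — holds.
The OS session must be before the Logic session — violated.

No — it violates: The OS session must be before the Logic session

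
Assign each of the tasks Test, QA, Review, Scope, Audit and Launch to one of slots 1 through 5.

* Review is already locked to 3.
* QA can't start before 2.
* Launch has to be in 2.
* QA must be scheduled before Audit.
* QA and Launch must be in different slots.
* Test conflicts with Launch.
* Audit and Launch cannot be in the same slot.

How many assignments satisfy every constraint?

60

Splitting on Test: it can be 1 (15), 3 (15), 4 (15), 5 (15). Listing each branch's schedules as (QA, Review, Scope, Audit, Launch):
Test=1: (3,3,1,4,2) (3,3,1,5,2) (3,3,2,4,2) (3,3,2,5,2) (3,3,3,4,2) (3,3,3,5,2) (3,3,4,4,2) (3,3,4,5,2) (3,3,5,4,2) (3,3,5,5,2) (4,3,1,5,2) (4,3,2,5,2) (4,3,3,5,2) (4,3,4,5,2) (4,3,5,5,2) — 15.
Test=3: (3,3,1,4,2) (3,3,1,5,2) (3,3,2,4,2) (3,3,2,5,2) (3,3,3,4,2) (3,3,3,5,2) (3,3,4,4,2) (3,3,4,5,2) (3,3,5,4,2) (3,3,5,5,2) (4,3,1,5,2) (4,3,2,5,2) (4,3,3,5,2) (4,3,4,5,2) (4,3,5,5,2) — 15.
Test=4: (3,3,1,4,2) (3,3,1,5,2) (3,3,2,4,2) (3,3,2,5,2) (3,3,3,4,2) (3,3,3,5,2) (3,3,4,4,2) (3,3,4,5,2) (3,3,5,4,2) (3,3,5,5,2) (4,3,1,5,2) (4,3,2,5,2) (4,3,3,5,2) (4,3,4,5,2) (4,3,5,5,2) — 15.
Test=5: (3,3,1,4,2) (3,3,1,5,2) (3,3,2,4,2) (3,3,2,5,2) (3,3,3,4,2) (3,3,3,5,2) (3,3,4,4,2) (3,3,4,5,2) (3,3,5,4,2) (3,3,5,5,2) (4,3,1,5,2) (4,3,2,5,2) (4,3,3,5,2) (4,3,4,5,2) (4,3,5,5,2) — 15.
Summing: 15 + 15 + 15 + 15 = 60.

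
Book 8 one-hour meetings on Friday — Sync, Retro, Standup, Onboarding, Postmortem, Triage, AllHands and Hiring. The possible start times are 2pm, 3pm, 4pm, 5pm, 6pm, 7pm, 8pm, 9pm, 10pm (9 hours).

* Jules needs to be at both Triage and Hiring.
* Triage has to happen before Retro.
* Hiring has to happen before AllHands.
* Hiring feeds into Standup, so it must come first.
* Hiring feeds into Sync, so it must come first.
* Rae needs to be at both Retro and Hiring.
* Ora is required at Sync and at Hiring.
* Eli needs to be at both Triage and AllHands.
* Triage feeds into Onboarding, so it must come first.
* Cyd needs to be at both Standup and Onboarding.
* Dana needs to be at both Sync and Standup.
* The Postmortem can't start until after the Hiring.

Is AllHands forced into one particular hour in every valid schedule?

AllHands can be 3pm (e.g. Onboarding -> 5pm, Standup -> 4pm, Sync -> 3pm, AllHands -> 3pm, Triage -> 4pm, Postmortem -> 3pm, Retro -> 5pm, Hiring -> 2pm) or 4pm (e.g. Triage -> 3pm, Retro -> 4pm, Standup -> 4pm, Postmortem -> 3pm, Onboarding -> 5pm, AllHands -> 4pm, Hiring -> 2pm, Sync -> 3pm).

No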